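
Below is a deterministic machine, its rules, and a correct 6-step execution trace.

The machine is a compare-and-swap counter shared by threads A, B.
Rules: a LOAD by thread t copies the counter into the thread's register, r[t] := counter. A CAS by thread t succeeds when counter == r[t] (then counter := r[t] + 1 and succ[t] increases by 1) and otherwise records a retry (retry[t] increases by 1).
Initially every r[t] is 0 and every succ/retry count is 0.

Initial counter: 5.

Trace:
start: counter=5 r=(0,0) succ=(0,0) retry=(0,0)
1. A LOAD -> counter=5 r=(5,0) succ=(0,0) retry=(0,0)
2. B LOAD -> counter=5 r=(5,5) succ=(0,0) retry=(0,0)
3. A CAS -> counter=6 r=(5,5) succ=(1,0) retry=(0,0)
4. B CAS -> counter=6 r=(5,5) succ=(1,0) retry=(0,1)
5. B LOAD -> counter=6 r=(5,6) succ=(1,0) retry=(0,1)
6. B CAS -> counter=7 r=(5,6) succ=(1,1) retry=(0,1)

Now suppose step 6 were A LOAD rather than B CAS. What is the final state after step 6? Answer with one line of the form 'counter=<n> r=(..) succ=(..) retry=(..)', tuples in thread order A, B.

(re-executing from step 6 with the substitution; state before step 6: counter=6 r=(5,6) succ=(1,0) retry=(0,1))
6. A LOAD -> counter=6 r=(6,6) succ=(1,0) retry=(0,1)

counter=6 r=(6,6) succ=(1,0) retry=(0,1)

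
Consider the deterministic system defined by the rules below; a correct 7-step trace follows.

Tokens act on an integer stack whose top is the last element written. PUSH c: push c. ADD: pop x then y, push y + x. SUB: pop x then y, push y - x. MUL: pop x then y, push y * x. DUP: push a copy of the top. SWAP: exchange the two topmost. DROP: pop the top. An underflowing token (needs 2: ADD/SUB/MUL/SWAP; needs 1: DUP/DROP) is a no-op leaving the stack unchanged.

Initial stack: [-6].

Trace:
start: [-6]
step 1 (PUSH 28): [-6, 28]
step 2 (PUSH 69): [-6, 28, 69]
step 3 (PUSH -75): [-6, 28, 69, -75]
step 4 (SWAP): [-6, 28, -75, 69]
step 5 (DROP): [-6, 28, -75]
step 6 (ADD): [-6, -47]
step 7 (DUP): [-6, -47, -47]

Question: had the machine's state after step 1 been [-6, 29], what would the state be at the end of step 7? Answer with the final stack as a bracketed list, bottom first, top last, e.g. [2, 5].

[-6, -46, -46]

state after step 1 := [-6, 29]
step 2 (PUSH 69): [-6, 29, 69]
step 3 (PUSH -75): [-6, 29, 69, -75]
step 4 (SWAP): [-6, 29, -75, 69]
step 5 (DROP): [-6, 29, -75]
step 6 (ADD): [-6, -46]
step 7 (DUP): [-6, -46, -46]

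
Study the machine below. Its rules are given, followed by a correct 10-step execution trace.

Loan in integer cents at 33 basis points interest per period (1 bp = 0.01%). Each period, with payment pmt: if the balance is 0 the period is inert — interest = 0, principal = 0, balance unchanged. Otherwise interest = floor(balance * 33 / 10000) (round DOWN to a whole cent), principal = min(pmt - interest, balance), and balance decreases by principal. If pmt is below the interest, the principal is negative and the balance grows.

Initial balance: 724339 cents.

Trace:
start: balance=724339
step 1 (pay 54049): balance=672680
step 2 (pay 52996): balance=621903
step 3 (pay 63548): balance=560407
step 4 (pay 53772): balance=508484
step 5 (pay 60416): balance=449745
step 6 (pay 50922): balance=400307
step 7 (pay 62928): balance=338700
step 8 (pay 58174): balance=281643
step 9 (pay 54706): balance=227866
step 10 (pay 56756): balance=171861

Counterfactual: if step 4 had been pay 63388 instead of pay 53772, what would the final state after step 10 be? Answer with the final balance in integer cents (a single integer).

(re-executing from step 4 with the substitution; state before step 4: balance=560407)
step 4 (pay 63388): balance=498868
step 5 (pay 60416): balance=440098
step 6 (pay 50922): balance=390628
step 7 (pay 62928): balance=328989
step 8 (pay 58174): balance=271900
step 9 (pay 54706): balance=218091
step 10 (pay 56756): balance=162054

162054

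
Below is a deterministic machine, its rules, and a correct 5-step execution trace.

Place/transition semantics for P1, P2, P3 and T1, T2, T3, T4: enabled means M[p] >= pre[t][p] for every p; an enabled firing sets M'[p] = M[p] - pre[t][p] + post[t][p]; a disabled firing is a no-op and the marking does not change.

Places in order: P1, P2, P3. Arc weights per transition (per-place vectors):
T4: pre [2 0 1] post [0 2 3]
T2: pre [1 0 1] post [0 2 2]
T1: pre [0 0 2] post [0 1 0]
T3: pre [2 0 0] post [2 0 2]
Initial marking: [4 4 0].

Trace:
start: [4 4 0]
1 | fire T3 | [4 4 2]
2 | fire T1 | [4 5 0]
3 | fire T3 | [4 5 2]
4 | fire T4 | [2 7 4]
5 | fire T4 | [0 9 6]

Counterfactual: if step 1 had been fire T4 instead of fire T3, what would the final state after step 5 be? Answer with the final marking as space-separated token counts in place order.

0 8 6

(re-executing from step 1 with the substitution; state before step 1: [4 4 0])
1 | fire T4 | [4 4 0]
2 | fire T1 | [4 4 0]
3 | fire T3 | [4 4 2]
4 | fire T4 | [2 6 4]
5 | fire T4 | [0 8 6]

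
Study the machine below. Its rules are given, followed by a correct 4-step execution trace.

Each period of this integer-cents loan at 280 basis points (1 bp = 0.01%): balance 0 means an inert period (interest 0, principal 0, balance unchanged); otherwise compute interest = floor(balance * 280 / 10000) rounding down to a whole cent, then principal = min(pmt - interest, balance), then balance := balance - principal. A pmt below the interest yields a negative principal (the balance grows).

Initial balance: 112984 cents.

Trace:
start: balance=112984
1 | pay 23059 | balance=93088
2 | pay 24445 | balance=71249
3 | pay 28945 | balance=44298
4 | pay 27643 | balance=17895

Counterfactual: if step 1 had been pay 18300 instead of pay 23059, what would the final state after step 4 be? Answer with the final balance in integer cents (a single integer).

(re-executing from step 1 with the substitution; state before step 1: balance=112984)
1 | pay 18300 | balance=97847
2 | pay 24445 | balance=76141
3 | pay 28945 | balance=49327
4 | pay 27643 | balance=23065

23065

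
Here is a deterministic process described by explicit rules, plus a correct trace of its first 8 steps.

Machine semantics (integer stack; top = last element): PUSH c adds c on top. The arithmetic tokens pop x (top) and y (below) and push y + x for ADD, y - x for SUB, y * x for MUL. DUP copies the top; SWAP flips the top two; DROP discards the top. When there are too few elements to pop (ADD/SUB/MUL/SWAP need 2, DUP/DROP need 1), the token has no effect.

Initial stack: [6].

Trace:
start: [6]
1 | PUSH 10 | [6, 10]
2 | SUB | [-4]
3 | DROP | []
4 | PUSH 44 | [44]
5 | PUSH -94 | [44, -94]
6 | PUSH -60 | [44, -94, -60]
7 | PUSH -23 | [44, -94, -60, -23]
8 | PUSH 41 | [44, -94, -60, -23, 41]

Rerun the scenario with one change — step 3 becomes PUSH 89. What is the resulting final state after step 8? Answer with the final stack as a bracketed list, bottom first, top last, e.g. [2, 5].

(re-executing from step 3 with the substitution; state before step 3: [-4])
3 | PUSH 89 | [-4, 89]
4 | PUSH 44 | [-4, 89, 44]
5 | PUSH -94 | [-4, 89, 44, -94]
6 | PUSH -60 | [-4, 89, 44, -94, -60]
7 | PUSH -23 | [-4, 89, 44, -94, -60, -23]
8 | PUSH 41 | [-4, 89, 44, -94, -60, -23, 41]

[-4, 89, 44, -94, -60, -23, 41]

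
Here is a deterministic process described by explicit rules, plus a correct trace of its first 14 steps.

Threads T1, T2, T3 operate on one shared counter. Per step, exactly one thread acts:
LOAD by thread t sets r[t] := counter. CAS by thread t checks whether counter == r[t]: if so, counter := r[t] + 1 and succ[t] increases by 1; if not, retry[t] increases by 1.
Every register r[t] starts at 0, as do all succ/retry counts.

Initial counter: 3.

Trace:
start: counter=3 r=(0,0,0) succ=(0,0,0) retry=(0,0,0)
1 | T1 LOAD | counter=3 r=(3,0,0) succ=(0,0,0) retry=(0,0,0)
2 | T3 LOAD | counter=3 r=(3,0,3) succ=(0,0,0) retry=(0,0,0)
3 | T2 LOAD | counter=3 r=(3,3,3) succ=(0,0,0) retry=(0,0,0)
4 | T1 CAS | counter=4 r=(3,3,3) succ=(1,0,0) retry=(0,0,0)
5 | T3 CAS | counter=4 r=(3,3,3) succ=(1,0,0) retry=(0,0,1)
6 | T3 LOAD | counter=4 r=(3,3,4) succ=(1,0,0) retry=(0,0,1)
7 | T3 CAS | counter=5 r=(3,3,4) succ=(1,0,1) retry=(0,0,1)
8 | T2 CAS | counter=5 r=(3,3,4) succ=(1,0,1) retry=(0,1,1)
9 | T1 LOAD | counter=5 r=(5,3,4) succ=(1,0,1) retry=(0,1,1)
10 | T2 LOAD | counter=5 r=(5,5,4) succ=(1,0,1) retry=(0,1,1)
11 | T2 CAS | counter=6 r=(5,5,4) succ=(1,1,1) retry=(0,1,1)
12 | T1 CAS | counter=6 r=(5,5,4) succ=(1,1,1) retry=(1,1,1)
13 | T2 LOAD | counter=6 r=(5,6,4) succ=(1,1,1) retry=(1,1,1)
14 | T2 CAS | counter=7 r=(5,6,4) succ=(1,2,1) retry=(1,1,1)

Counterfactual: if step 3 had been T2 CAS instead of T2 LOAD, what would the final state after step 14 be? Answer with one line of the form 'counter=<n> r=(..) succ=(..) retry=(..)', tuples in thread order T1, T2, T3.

(re-executing from step 3 with the substitution; state before step 3: counter=3 r=(3,0,3) succ=(0,0,0) retry=(0,0,0))
3 | T2 CAS | counter=3 r=(3,0,3) succ=(0,0,0) retry=(0,1,0)
4 | T1 CAS | counter=4 r=(3,0,3) succ=(1,0,0) retry=(0,1,0)
5 | T3 CAS | counter=4 r=(3,0,3) succ=(1,0,0) retry=(0,1,1)
6 | T3 LOAD | counter=4 r=(3,0,4) succ=(1,0,0) retry=(0,1,1)
7 | T3 CAS | counter=5 r=(3,0,4) succ=(1,0,1) retry=(0,1,1)
8 | T2 CAS | counter=5 r=(3,0,4) succ=(1,0,1) retry=(0,2,1)
9 | T1 LOAD | counter=5 r=(5,0,4) succ=(1,0,1) retry=(0,2,1)
10 | T2 LOAD | counter=5 r=(5,5,4) succ=(1,0,1) retry=(0,2,1)
11 | T2 CAS | counter=6 r=(5,5,4) succ=(1,1,1) retry=(0,2,1)
12 | T1 CAS | counter=6 r=(5,5,4) succ=(1,1,1) retry=(1,2,1)
13 | T2 LOAD | counter=6 r=(5,6,4) succ=(1,1,1) retry=(1,2,1)
14 | T2 CAS | counter=7 r=(5,6,4) succ=(1,2,1) retry=(1,2,1)

counter=7 r=(5,6,4) succ=(1,2,1) retry=(1,2,1)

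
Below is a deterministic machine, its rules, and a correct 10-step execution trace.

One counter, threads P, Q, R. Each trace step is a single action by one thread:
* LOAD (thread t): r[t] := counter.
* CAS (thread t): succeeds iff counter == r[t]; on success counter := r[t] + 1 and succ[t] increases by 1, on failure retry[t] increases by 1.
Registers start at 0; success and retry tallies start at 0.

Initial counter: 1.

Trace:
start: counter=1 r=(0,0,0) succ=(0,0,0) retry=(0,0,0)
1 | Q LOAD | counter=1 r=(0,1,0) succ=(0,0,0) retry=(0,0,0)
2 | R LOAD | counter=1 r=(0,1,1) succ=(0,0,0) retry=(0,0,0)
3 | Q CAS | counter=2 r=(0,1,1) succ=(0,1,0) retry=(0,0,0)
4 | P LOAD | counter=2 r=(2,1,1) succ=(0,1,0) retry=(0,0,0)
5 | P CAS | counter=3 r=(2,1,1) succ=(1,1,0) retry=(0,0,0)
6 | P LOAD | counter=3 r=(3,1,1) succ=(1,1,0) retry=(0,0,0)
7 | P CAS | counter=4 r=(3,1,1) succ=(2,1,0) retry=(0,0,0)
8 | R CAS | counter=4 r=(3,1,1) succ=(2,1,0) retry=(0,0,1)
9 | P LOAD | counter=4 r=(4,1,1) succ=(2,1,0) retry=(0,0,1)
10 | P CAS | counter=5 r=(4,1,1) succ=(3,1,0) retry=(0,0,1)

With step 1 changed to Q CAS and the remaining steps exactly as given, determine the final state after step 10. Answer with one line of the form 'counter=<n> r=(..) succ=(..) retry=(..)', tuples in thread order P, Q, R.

counter=4 r=(3,0,1) succ=(3,0,0) retry=(0,2,1)

(re-executing from step 1 with the substitution; state before step 1: counter=1 r=(0,0,0) succ=(0,0,0) retry=(0,0,0))
1 | Q CAS | counter=1 r=(0,0,0) succ=(0,0,0) retry=(0,1,0)
2 | R LOAD | counter=1 r=(0,0,1) succ=(0,0,0) retry=(0,1,0)
3 | Q CAS | counter=1 r=(0,0,1) succ=(0,0,0) retry=(0,2,0)
4 | P LOAD | counter=1 r=(1,0,1) succ=(0,0,0) retry=(0,2,0)
5 | P CAS | counter=2 r=(1,0,1) succ=(1,0,0) retry=(0,2,0)
6 | P LOAD | counter=2 r=(2,0,1) succ=(1,0,0) retry=(0,2,0)
7 | P CAS | counter=3 r=(2,0,1) succ=(2,0,0) retry=(0,2,0)
8 | R CAS | counter=3 r=(2,0,1) succ=(2,0,0) retry=(0,2,1)
9 | P LOAD | counter=3 r=(3,0,1) succ=(2,0,0) retry=(0,2,1)
10 | P CAS | counter=4 r=(3,0,1) succ=(3,0,0) retry=(0,2,1)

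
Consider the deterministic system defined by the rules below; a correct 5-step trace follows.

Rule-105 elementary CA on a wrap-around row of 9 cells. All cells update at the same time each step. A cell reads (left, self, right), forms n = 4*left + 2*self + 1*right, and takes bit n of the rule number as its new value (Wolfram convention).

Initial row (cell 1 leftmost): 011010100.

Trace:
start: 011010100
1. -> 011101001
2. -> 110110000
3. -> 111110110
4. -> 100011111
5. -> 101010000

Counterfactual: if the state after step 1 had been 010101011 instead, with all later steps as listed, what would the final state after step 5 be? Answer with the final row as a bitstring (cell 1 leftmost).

state after step 1 := 010101011
2. -> 101010111
3. -> 110101100
4. -> 111011100
5. -> 101110100

101110100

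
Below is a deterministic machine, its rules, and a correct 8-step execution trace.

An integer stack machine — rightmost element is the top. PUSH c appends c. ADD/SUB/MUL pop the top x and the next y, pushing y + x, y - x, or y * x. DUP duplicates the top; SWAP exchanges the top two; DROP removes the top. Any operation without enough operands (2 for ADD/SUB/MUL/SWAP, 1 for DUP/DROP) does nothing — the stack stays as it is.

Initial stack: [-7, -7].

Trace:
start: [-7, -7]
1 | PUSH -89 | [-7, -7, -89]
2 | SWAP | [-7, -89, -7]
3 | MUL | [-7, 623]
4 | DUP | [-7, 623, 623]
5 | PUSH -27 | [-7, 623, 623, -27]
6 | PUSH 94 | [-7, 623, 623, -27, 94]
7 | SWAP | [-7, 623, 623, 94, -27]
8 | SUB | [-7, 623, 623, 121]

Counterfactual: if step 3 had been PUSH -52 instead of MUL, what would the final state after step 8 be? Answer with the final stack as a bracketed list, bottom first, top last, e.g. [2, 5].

(re-executing from step 3 with the substitution; state before step 3: [-7, -89, -7])
3 | PUSH -52 | [-7, -89, -7, -52]
4 | DUP | [-7, -89, -7, -52, -52]
5 | PUSH -27 | [-7, -89, -7, -52, -52, -27]
6 | PUSH 94 | [-7, -89, -7, -52, -52, -27, 94]
7 | SWAP | [-7, -89, -7, -52, -52, 94, -27]
8 | SUB | [-7, -89, -7, -52, -52, 121]

[-7, -89, -7, -52, -52, 121]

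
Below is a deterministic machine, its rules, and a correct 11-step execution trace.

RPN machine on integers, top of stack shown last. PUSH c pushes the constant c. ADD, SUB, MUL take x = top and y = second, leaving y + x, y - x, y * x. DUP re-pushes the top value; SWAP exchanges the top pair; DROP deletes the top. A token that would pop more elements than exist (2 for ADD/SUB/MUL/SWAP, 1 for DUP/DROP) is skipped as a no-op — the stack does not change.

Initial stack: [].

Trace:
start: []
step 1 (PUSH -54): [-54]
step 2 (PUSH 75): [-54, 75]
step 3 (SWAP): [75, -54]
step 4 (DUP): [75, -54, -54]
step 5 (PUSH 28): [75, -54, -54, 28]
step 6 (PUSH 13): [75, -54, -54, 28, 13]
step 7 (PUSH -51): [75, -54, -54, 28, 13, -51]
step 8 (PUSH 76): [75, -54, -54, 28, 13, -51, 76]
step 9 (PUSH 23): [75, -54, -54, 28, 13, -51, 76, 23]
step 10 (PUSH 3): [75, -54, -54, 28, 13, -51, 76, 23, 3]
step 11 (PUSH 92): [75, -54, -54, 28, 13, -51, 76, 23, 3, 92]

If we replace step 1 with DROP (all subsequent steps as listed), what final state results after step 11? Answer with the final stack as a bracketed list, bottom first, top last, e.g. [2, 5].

(re-executing from step 1 with the substitution; state before step 1: [])
step 1 (DROP): []
step 2 (PUSH 75): [75]
step 3 (SWAP): [75]
step 4 (DUP): [75, 75]
step 5 (PUSH 28): [75, 75, 28]
step 6 (PUSH 13): [75, 75, 28, 13]
step 7 (PUSH -51): [75, 75, 28, 13, -51]
step 8 (PUSH 76): [75, 75, 28, 13, -51, 76]
step 9 (PUSH 23): [75, 75, 28, 13, -51, 76, 23]
step 10 (PUSH 3): [75, 75, 28, 13, -51, 76, 23, 3]
step 11 (PUSH 92): [75, 75, 28, 13, -51, 76, 23, 3, 92]

[75, 75, 28, 13, -51, 76, 23, 3, 92]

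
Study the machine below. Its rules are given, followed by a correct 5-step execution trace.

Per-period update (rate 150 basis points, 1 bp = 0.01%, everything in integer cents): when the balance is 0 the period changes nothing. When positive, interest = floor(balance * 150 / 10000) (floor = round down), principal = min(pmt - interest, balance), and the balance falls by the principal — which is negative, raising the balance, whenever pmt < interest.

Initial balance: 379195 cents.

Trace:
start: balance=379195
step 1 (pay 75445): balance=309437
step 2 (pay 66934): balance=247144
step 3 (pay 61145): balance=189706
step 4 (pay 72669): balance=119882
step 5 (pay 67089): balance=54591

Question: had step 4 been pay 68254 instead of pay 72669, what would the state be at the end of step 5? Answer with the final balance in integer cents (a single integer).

59072

(re-executing from step 4 with the substitution; state before step 4: balance=189706)
step 4 (pay 68254): balance=124297
step 5 (pay 67089): balance=59072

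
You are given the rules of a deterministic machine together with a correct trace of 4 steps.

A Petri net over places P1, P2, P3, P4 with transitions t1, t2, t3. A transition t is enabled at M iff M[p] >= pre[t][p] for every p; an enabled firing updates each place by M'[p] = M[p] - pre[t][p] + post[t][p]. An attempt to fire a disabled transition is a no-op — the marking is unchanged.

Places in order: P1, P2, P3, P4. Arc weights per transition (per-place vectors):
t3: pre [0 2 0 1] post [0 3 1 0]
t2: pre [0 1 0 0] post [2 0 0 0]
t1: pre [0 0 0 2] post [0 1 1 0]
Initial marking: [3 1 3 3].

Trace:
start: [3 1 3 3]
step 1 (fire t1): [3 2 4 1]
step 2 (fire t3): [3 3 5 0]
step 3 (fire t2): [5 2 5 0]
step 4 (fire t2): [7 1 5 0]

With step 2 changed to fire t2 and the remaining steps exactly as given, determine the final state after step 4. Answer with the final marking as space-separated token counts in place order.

(re-executing from step 2 with the substitution; state before step 2: [3 2 4 1])
step 2 (fire t2): [5 1 4 1]
step 3 (fire t2): [7 0 4 1]
step 4 (fire t2): [7 0 4 1]

7 0 4 1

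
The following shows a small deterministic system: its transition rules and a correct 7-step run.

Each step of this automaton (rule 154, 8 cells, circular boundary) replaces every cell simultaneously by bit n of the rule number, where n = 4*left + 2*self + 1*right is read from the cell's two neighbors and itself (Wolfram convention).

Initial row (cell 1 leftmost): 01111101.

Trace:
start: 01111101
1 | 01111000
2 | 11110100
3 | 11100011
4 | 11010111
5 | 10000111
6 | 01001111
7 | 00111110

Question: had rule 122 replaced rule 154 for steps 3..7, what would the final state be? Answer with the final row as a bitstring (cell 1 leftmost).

(re-executing steps 3..7 under rule 122; state before step 3: 11110100)
3 | 10011011
4 | 11111110
5 | 10000011
6 | 11000110
7 | 11101111

11101111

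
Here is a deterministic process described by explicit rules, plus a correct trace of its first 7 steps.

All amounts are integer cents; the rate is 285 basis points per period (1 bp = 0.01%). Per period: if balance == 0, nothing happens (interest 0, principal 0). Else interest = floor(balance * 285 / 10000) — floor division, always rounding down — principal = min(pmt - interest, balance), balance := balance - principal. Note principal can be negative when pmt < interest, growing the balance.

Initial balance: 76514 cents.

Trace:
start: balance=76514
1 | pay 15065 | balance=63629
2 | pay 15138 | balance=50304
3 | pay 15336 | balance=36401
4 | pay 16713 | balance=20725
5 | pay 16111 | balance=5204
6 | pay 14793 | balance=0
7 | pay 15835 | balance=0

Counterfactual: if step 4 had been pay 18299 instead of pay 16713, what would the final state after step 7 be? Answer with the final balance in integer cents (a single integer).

(re-executing from step 4 with the substitution; state before step 4: balance=36401)
4 | pay 18299 | balance=19139
5 | pay 16111 | balance=3573
6 | pay 14793 | balance=0
7 | pay 15835 | balance=0

0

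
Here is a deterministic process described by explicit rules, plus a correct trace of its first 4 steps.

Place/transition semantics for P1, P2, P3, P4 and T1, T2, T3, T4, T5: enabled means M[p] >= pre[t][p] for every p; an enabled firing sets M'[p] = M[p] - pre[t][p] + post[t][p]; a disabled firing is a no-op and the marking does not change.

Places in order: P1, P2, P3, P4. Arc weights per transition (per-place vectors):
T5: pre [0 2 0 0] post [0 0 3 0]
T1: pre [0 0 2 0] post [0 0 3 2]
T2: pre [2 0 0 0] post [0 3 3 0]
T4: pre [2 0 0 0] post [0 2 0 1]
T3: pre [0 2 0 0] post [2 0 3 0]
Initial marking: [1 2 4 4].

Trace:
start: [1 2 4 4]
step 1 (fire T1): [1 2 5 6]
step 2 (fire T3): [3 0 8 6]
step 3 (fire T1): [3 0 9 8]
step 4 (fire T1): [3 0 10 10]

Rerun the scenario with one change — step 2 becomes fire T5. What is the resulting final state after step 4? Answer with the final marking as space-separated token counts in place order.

(re-executing from step 2 with the substitution; state before step 2: [1 2 5 6])
step 2 (fire T5): [1 0 8 6]
step 3 (fire T1): [1 0 9 8]
step 4 (fire T1): [1 0 10 10]

1 0 10 10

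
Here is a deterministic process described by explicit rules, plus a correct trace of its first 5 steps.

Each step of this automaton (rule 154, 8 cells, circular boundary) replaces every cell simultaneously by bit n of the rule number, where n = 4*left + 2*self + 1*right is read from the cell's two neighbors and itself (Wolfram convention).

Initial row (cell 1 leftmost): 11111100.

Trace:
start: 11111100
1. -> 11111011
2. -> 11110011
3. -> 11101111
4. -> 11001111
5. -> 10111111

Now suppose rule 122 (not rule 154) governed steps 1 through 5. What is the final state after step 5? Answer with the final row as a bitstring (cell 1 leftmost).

00000000

(re-executing steps 1..5 under rule 122; state before step 1: 11111100)
1. -> 10000111
2. -> 11001100
3. -> 11111111
4. -> 00000000
5. -> 00000000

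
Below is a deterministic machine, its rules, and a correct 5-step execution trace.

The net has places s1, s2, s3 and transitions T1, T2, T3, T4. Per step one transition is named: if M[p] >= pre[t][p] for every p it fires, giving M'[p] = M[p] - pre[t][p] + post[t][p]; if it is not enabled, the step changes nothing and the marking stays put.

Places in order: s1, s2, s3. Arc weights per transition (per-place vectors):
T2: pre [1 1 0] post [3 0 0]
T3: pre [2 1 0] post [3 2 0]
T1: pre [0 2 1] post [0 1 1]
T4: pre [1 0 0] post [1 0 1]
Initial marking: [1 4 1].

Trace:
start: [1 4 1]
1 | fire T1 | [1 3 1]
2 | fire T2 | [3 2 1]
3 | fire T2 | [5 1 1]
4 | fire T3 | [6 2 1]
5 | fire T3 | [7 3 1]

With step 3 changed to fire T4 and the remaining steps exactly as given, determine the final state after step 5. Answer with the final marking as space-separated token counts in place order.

5 4 2

(re-executing from step 3 with the substitution; state before step 3: [3 2 1])
3 | fire T4 | [3 2 2]
4 | fire T3 | [4 3 2]
5 | fire T3 | [5 4 2]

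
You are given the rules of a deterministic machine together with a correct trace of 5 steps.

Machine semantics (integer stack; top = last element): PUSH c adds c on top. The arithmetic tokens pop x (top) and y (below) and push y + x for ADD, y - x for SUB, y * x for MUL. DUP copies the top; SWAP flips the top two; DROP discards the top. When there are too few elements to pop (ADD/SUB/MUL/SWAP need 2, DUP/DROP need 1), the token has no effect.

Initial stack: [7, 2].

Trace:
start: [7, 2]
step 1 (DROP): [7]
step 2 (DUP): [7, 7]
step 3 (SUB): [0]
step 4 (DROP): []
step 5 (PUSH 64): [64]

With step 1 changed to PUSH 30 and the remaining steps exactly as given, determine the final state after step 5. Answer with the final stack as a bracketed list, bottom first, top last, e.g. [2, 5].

(re-executing from step 1 with the substitution; state before step 1: [7, 2])
step 1 (PUSH 30): [7, 2, 30]
step 2 (DUP): [7, 2, 30, 30]
step 3 (SUB): [7, 2, 0]
step 4 (DROP): [7, 2]
step 5 (PUSH 64): [7, 2, 64]

[7, 2, 64]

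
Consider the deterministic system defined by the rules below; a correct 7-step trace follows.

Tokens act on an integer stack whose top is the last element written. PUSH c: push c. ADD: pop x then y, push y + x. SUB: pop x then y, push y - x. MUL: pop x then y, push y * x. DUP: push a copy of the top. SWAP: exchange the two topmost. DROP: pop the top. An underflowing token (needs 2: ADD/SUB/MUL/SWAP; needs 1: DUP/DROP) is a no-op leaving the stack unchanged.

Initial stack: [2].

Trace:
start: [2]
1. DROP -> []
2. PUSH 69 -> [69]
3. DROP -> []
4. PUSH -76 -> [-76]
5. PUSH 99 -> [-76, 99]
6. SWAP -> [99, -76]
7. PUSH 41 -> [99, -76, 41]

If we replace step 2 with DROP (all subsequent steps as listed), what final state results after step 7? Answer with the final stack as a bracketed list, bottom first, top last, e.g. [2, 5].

[99, -76, 41]

(re-executing from step 2 with the substitution; state before step 2: [])
2. DROP -> []
3. DROP -> []
4. PUSH -76 -> [-76]
5. PUSH 99 -> [-76, 99]
6. SWAP -> [99, -76]
7. PUSH 41 -> [99, -76, 41]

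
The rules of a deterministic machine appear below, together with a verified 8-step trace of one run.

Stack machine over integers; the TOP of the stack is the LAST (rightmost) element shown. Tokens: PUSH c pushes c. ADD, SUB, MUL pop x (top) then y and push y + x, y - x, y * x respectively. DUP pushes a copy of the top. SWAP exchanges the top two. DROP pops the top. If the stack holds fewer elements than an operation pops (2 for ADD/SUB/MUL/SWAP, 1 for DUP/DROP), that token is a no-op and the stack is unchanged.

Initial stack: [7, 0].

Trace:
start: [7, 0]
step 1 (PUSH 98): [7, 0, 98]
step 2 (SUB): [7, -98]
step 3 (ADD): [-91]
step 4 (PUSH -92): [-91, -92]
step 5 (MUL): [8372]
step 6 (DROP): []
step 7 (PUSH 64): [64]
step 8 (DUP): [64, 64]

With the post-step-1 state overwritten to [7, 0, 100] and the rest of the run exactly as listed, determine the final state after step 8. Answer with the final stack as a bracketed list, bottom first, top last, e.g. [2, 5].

state after step 1 := [7, 0, 100]
step 2 (SUB): [7, -100]
step 3 (ADD): [-93]
step 4 (PUSH -92): [-93, -92]
step 5 (MUL): [8556]
step 6 (DROP): []
step 7 (PUSH 64): [64]
step 8 (DUP): [64, 64]

[64, 64]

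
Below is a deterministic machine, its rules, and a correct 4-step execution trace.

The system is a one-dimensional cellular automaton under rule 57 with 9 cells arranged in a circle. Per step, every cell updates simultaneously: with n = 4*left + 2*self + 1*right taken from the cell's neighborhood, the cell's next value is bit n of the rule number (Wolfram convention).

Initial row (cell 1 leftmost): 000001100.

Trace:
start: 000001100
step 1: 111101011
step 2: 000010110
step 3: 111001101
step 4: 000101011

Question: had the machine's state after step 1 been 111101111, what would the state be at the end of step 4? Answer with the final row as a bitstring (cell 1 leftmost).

000101100

state after step 1 := 111101111
step 2: 000011000
step 3: 111010111
step 4: 000101100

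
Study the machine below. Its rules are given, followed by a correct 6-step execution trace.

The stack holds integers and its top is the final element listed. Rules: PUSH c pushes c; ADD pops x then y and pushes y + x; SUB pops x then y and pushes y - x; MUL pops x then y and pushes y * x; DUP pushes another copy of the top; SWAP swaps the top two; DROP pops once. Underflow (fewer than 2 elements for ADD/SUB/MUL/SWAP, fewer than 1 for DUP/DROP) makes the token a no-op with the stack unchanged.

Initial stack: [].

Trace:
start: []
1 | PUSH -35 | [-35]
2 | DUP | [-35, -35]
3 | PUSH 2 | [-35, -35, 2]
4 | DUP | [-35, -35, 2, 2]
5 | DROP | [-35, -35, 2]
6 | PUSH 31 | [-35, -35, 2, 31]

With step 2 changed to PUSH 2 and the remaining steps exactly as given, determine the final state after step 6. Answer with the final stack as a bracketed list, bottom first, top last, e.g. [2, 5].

[-35, 2, 2, 31]

(re-executing from step 2 with the substitution; state before step 2: [-35])
2 | PUSH 2 | [-35, 2]
3 | PUSH 2 | [-35, 2, 2]
4 | DUP | [-35, 2, 2, 2]
5 | DROP | [-35, 2, 2]
6 | PUSH 31 | [-35, 2, 2, 31]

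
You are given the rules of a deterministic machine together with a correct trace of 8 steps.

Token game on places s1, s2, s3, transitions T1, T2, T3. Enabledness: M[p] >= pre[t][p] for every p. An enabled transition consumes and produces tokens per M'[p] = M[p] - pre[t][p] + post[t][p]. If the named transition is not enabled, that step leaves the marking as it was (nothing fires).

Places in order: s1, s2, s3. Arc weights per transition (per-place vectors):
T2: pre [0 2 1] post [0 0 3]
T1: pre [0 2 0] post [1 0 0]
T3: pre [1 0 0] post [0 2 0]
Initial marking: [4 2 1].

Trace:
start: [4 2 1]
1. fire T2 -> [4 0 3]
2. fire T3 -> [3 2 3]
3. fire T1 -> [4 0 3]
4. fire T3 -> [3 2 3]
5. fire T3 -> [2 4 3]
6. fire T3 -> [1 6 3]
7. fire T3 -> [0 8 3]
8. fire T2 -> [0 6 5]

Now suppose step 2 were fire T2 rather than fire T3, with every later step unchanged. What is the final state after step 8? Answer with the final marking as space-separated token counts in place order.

0 6 5

(re-executing from step 2 with the substitution; state before step 2: [4 0 3])
2. fire T2 -> [4 0 3]
3. fire T1 -> [4 0 3]
4. fire T3 -> [3 2 3]
5. fire T3 -> [2 4 3]
6. fire T3 -> [1 6 3]
7. fire T3 -> [0 8 3]
8. fire T2 -> [0 6 5]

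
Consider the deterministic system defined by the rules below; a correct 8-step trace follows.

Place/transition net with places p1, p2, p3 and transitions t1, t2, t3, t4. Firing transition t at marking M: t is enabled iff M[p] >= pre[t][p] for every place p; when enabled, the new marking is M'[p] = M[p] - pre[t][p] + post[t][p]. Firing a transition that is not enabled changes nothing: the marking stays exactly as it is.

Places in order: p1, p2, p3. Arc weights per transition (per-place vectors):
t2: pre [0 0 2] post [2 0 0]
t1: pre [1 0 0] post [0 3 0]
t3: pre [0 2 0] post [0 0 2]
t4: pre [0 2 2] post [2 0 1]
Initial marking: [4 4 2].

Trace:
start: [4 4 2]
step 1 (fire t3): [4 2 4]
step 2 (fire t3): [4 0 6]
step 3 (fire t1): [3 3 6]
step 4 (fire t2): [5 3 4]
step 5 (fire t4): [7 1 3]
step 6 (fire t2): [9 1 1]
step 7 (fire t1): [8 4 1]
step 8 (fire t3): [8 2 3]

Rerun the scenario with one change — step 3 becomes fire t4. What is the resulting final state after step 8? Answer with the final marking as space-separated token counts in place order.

7 1 4

(re-executing from step 3 with the substitution; state before step 3: [4 0 6])
step 3 (fire t4): [4 0 6]
step 4 (fire t2): [6 0 4]
step 5 (fire t4): [6 0 4]
step 6 (fire t2): [8 0 2]
step 7 (fire t1): [7 3 2]
step 8 (fire t3): [7 1 4]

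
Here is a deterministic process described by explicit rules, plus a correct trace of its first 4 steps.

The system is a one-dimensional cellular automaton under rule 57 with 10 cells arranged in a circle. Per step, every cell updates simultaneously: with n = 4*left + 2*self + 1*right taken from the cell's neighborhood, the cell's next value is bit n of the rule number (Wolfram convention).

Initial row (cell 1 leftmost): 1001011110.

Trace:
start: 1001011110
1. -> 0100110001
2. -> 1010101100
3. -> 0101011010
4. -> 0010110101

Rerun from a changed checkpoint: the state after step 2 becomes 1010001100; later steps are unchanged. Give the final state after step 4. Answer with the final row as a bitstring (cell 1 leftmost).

0011010101

state after step 2 := 1010001100
3. -> 0101101010
4. -> 0011010101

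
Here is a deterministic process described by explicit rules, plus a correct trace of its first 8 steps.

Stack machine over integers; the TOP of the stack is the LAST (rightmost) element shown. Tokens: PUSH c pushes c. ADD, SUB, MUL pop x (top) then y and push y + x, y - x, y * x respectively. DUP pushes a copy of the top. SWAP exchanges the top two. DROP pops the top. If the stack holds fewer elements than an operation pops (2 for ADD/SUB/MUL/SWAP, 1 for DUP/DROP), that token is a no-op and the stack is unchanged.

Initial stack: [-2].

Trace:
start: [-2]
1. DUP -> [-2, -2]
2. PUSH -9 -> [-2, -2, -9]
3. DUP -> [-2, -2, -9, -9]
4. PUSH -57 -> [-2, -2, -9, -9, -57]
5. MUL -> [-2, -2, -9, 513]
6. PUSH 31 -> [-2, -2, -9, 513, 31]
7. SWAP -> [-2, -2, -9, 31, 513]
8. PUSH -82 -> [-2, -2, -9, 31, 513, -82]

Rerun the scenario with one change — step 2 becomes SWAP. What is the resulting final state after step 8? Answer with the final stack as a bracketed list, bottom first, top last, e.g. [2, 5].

[-2, -2, 31, 114, -82]

(re-executing from step 2 with the substitution; state before step 2: [-2, -2])
2. SWAP -> [-2, -2]
3. DUP -> [-2, -2, -2]
4. PUSH -57 -> [-2, -2, -2, -57]
5. MUL -> [-2, -2, 114]
6. PUSH 31 -> [-2, -2, 114, 31]
7. SWAP -> [-2, -2, 31, 114]
8. PUSH -82 -> [-2, -2, 31, 114, -82]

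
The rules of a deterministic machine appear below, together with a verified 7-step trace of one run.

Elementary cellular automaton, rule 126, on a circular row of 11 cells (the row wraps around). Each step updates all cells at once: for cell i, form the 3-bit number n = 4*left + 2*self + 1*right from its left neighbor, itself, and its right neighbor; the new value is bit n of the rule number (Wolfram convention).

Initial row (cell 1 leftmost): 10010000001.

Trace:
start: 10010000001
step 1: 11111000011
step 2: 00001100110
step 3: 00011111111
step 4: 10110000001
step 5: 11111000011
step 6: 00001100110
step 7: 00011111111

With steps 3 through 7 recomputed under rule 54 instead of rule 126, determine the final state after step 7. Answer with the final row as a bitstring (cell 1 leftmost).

(re-executing steps 3..7 under rule 54; state before step 3: 00001100110)
step 3: 00010011001
step 4: 10111100111
step 5: 01000011000
step 6: 11100100100
step 7: 00011111111

00011111111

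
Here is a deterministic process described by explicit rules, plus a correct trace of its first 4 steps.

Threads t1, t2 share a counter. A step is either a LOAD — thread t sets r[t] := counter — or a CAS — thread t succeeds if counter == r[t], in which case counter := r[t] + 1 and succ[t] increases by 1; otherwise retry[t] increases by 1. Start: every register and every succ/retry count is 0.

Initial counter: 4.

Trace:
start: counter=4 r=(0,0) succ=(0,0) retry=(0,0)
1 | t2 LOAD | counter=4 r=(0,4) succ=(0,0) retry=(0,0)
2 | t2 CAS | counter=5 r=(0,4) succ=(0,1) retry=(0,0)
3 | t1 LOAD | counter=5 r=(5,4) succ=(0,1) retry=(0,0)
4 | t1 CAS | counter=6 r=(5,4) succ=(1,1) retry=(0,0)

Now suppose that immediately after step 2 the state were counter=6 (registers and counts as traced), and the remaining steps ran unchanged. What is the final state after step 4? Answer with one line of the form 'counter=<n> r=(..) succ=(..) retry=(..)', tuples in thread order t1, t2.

state after step 2 := counter=6 r=(0,4) succ=(0,1) retry=(0,0)
3 | t1 LOAD | counter=6 r=(6,4) succ=(0,1) retry=(0,0)
4 | t1 CAS | counter=7 r=(6,4) succ=(1,1) retry=(0,0)

counter=7 r=(6,4) succ=(1,1) retry=(0,0)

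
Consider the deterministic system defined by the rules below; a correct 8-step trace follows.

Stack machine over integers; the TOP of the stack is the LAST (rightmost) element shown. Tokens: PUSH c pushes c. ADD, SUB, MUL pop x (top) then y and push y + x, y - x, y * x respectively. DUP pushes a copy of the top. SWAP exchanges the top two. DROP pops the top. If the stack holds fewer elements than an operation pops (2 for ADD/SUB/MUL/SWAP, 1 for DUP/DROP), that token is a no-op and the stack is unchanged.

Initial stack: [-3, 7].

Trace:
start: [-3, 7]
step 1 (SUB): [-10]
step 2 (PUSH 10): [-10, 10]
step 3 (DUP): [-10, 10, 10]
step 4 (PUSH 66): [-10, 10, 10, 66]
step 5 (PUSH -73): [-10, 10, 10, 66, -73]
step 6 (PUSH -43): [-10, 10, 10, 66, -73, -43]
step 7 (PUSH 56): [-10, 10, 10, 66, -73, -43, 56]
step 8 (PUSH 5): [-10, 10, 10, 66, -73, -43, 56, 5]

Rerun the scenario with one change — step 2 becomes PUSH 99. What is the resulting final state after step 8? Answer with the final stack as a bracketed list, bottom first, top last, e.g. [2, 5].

[-10, 99, 99, 66, -73, -43, 56, 5]

(re-executing from step 2 with the substitution; state before step 2: [-10])
step 2 (PUSH 99): [-10, 99]
step 3 (DUP): [-10, 99, 99]
step 4 (PUSH 66): [-10, 99, 99, 66]
step 5 (PUSH -73): [-10, 99, 99, 66, -73]
step 6 (PUSH -43): [-10, 99, 99, 66, -73, -43]
step 7 (PUSH 56): [-10, 99, 99, 66, -73, -43, 56]
step 8 (PUSH 5): [-10, 99, 99, 66, -73, -43, 56, 5]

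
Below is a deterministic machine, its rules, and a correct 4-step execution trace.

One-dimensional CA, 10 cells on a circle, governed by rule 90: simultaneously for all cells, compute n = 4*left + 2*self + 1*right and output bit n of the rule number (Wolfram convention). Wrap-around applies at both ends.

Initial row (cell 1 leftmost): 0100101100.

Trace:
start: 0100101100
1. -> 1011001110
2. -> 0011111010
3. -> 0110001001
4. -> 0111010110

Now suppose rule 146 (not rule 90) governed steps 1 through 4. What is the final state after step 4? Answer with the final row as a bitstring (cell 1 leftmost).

(re-executing steps 1..4 under rule 146; state before step 1: 0100101100)
1. -> 1011000010
2. -> 0000100100
3. -> 0001011010
4. -> 0010000001

0010000001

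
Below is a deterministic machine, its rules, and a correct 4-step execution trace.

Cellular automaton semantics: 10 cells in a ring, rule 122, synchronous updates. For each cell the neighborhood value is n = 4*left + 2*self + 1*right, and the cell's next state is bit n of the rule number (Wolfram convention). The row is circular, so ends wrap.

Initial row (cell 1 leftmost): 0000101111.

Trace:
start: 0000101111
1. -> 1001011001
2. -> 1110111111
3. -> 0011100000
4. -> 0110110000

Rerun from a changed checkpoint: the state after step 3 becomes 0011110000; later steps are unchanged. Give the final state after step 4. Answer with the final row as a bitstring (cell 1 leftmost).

state after step 3 := 0011110000
4. -> 0110011000

0110011000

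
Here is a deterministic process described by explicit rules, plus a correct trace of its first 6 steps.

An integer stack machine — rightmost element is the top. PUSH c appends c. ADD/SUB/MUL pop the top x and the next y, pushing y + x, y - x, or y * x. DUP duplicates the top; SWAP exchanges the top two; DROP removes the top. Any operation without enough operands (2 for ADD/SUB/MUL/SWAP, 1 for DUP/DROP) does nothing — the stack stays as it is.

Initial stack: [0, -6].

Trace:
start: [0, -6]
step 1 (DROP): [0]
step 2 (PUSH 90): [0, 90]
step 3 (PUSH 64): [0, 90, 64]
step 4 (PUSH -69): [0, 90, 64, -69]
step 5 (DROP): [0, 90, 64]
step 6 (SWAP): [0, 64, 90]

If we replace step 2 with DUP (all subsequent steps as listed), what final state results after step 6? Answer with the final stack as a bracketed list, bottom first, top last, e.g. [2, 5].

(re-executing from step 2 with the substitution; state before step 2: [0])
step 2 (DUP): [0, 0]
step 3 (PUSH 64): [0, 0, 64]
step 4 (PUSH -69): [0, 0, 64, -69]
step 5 (DROP): [0, 0, 64]
step 6 (SWAP): [0, 64, 0]

[0, 64, 0]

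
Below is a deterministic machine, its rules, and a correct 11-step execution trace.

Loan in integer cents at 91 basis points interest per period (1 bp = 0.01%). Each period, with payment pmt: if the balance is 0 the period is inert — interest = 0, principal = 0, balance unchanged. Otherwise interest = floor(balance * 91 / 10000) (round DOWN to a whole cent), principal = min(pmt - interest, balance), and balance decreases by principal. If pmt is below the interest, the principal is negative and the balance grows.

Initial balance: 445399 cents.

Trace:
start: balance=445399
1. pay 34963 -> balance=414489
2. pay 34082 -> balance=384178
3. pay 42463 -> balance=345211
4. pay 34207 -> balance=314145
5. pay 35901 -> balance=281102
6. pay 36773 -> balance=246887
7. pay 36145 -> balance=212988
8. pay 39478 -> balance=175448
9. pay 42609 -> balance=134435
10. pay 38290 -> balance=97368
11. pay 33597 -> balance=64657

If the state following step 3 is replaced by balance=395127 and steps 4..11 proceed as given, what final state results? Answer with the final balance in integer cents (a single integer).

state after step 3 := balance=395127
4. pay 34207 -> balance=364515
5. pay 35901 -> balance=331931
6. pay 36773 -> balance=298178
7. pay 36145 -> balance=264746
8. pay 39478 -> balance=227677
9. pay 42609 -> balance=187139
10. pay 38290 -> balance=150551
11. pay 33597 -> balance=118324

118324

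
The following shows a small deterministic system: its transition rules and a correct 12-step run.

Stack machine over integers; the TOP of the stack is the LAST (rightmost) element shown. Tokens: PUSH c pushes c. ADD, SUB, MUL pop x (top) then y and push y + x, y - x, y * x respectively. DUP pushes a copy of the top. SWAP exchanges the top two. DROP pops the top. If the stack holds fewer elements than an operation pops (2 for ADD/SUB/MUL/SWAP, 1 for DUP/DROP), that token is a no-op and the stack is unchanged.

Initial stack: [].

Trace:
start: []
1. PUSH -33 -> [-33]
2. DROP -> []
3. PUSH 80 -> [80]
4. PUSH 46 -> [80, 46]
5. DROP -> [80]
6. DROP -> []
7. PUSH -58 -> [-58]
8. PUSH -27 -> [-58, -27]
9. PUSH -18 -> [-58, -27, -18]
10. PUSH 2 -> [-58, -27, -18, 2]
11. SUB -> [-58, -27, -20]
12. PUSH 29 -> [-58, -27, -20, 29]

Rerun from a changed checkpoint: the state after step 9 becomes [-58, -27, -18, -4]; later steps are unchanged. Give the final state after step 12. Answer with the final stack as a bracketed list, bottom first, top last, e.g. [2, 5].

[-58, -27, -18, -6, 29]

state after step 9 := [-58, -27, -18, -4]
10. PUSH 2 -> [-58, -27, -18, -4, 2]
11. SUB -> [-58, -27, -18, -6]
12. PUSH 29 -> [-58, -27, -18, -6, 29]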